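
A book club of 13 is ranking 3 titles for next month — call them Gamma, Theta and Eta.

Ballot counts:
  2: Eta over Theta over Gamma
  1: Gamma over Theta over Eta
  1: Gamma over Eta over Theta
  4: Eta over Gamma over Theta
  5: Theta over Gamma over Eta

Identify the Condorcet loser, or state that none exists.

Head-to-head results (13 members):
Gamma vs Theta: Gamma preferred on 1+1+4 = 6 ballots; Theta wins 7–6.
Gamma vs Eta: Gamma preferred on 1+1+5 = 7 ballots; Gamma wins 7–6.
Theta vs Eta: 6 to 7, Eta.
Every book wins at least one matchup (Gamma beats Eta; Theta beats Gamma; Eta beats Theta), so there is no Condorcet loser.

none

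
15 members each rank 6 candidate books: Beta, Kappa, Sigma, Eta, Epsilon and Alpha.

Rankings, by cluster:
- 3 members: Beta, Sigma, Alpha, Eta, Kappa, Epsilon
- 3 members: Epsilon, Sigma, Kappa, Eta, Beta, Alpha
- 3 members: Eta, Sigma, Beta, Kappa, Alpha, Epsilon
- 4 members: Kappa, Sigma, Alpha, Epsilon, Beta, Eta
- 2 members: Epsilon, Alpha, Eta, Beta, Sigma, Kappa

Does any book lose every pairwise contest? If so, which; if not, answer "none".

Head-to-head results (15 members):
Beta vs Kappa: Beta, 8–7.
Beta vs Sigma: 3+2 = 5 for Beta, 10 for Sigma — Sigma by 10–5.
Beta–Eta: Eta 8–7.
Beta vs Epsilon: Epsilon wins 9–6.
Beta vs Alpha: Beta wins 9–6.
Kappa–Sigma: Sigma 11–4.
Kappa vs Eta: Kappa preferred on 3+4 = 7 ballots; Eta wins 8–7.
Kappa vs Epsilon: Kappa preferred on 3+3+4 = 10 ballots; Kappa wins 10–5.
Kappa vs Alpha: Kappa is ranked higher on 3+3+4 = 10 ballots, Alpha on 5. Kappa wins 10–5.
Sigma vs Eta: Sigma, 10–5.
Sigma vs Epsilon: Sigma, 10–5.
Sigma vs Alpha: Sigma wins 13–2.
Eta vs Epsilon: Eta is ranked higher on 3+3 = 6 ballots, Epsilon on 9. Epsilon wins 9–6.
Eta vs Alpha: 6 to 9, Alpha.
Epsilon vs Alpha: Alpha, 10–5.
No book is winless: Beta beats Kappa; Kappa beats Epsilon; Sigma beats Beta; Eta beats Beta; Epsilon beats Beta; Alpha beats Eta. There is no Condorcet loser.

none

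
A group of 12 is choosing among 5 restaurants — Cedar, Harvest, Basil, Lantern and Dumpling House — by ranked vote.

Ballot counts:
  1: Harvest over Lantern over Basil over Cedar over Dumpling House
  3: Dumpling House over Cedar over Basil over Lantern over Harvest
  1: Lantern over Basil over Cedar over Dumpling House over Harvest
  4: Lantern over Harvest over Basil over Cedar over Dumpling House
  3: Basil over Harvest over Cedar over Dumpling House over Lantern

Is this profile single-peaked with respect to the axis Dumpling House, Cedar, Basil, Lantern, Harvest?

Axis positions: Dumpling House=1, Cedar=2, Basil=3, Lantern=4, Harvest=5.
Type 1 (peak Harvest at position 5): ranking walks positions 5-4-3-2-1, expanding outward from the peak — single-peaked.
Type 2 (peak Dumpling House at position 1): ranking walks positions 1-2-3-4-5, expanding outward from the peak — single-peaked.
Type 3 (peak Lantern at position 4): ranking walks positions 4-3-2-1-5, expanding outward from the peak — single-peaked.
Type 4 (peak Lantern at position 4): ranking walks positions 4-5-3-2-1, expanding outward from the peak — single-peaked.
Type 5: ranking walks positions 3-5-2-1-4; Harvest is ranked above Lantern even though Lantern lies between Harvest and the peak Basil on the axis — preferences dip and rise again. Not single-peaked.
Type 5 violates single-peakedness, so the profile is not single-peaked on this axis.

no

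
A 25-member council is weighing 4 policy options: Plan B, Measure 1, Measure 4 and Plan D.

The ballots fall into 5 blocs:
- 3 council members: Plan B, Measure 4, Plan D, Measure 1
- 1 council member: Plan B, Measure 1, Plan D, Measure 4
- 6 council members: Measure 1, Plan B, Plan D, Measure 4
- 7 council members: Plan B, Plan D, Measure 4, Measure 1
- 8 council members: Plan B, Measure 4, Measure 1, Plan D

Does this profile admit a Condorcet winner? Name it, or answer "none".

Plan B

Head-to-head results (25 council members):
Plan B vs Measure 1: Plan B wins 19–6.
Plan B vs Measure 4: 25 to 0, Plan B.
Plan B vs Plan D: Plan B is ranked higher on 3+1+6+7+8 = 25 ballots, Plan D on 0. Plan B wins 25–0.
Measure 1 vs Measure 4: Measure 1 is ranked higher on 1+6 = 7 ballots, Measure 4 on 18. Measure 4 wins 18–7.
Measure 1 vs Plan D: Measure 1 wins 15–10.
Measure 4 vs Plan D: 11 to 14, Plan D.
Plan B wins every pairwise contest, so Plan B is the Condorcet winner.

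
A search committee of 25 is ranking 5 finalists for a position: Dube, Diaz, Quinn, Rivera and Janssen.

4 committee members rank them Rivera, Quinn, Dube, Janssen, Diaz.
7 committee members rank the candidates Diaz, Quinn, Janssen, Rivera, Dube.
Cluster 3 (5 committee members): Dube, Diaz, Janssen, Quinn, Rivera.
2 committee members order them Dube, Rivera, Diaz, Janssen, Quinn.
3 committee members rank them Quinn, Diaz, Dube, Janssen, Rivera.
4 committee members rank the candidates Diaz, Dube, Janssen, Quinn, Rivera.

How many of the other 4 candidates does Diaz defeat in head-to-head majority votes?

4

Diaz against each rival (25 committee members):
Diaz–Dube: Diaz 14–11.
Diaz vs Quinn: 7+5+2+4 = 18 for Diaz, 7 for Quinn — Diaz by 18–7.
Diaz–Rivera: Diaz 19–6.
Diaz vs Janssen: 21 to 4, Diaz.
Diaz beats Dube, Quinn, Rivera, Janssen — 4 pairwise wins.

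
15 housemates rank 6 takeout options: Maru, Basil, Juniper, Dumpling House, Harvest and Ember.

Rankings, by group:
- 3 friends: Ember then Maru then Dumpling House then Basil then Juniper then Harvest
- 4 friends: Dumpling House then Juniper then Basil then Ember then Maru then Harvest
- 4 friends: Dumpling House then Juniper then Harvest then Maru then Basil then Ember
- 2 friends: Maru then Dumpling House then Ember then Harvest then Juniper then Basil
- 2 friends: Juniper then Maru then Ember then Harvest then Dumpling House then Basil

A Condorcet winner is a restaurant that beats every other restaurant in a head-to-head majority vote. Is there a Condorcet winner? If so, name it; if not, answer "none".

Check each pair by majority over 15 ballots:
Maru vs Basil: Maru wins 11–4.
Maru vs Juniper: Juniper, 10–5.
Maru vs Dumpling House: Dumpling House wins 8–7.
Maru vs Harvest: 11 to 4, Maru.
Maru vs Ember: 4+2+2 = 8 for Maru, 7 for Ember — Maru by 8–7.
Basil vs Juniper: 3 to 12, Juniper.
Basil vs Dumpling House: Dumpling House wins 15–0.
Basil–Harvest: Harvest 8–7.
Basil–Ember: Basil 8–7.
Juniper vs Dumpling House: 2 for Juniper, 13 for Dumpling House — Dumpling House by 13–2.
Juniper vs Harvest: Juniper preferred on 3+4+4+2 = 13 ballots; Juniper wins 13–2.
Juniper vs Ember: 4+4+2 = 10 for Juniper, 5 for Ember — Juniper by 10–5.
Dumpling House vs Harvest: Dumpling House is ranked higher on 3+4+4+2 = 13 ballots, Harvest on 2. Dumpling House wins 13–2.
Dumpling House vs Ember: Dumpling House preferred on 4+4+2 = 10 ballots; Dumpling House wins 10–5.
Harvest–Ember: Ember 11–4.
Only Dumpling House has no losses; Dumpling House is the Condorcet winner.

Dumpling House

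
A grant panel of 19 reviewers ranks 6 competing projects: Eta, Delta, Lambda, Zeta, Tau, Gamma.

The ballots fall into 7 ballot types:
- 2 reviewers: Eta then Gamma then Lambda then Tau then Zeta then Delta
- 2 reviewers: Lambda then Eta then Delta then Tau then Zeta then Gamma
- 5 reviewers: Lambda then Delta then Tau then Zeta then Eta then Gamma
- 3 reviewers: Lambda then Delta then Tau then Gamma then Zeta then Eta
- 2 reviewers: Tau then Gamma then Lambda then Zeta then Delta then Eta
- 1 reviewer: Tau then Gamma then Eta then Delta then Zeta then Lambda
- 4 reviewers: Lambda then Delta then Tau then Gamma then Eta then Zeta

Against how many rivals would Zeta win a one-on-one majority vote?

Zeta against each rival (19 reviewers):
Zeta vs Eta: Zeta, 10–9.
Zeta vs Delta: Delta, 15–4.
Zeta vs Lambda: 1 for Zeta, 18 for Lambda — Lambda by 18–1.
Zeta–Tau: Tau 19–0.
Zeta vs Gamma: Gamma, 12–7.
Zeta beats Eta; loses to Delta, Lambda, Tau, Gamma — 1 pairwise win.

1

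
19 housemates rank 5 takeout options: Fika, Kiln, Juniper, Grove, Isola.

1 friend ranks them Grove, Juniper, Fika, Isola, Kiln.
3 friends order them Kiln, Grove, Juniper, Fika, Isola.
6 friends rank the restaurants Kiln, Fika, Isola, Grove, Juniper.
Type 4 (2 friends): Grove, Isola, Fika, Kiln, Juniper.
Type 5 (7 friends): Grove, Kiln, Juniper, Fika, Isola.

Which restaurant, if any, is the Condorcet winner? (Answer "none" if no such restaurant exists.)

Grove

Pairwise majorities:
Fika–Kiln: Kiln 16–3.
Fika vs Juniper: Juniper wins 11–8.
Fika vs Grove: Grove, 13–6.
Fika–Isola: Fika 17–2.
Kiln vs Juniper: Kiln wins 18–1.
Kiln vs Grove: 3+6 = 9 for Kiln, 10 for Grove — Grove by 10–9.
Kiln–Isola: Kiln 16–3.
Juniper vs Grove: 0 to 19, Grove.
Juniper vs Isola: 11 to 8, Juniper.
Grove vs Isola: Grove, 13–6.
Only Grove has no losses; Grove is the Condorcet winner.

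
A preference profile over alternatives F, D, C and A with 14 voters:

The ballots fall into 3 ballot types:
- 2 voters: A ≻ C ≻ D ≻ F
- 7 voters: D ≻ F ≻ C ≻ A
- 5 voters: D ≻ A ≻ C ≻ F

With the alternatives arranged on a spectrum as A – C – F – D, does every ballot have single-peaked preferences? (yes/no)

Axis positions: A=1, C=2, F=3, D=4.
Ballot type 1: ranking walks positions 1-2-4-3; D is ranked above F even though F lies between D and the peak A on the axis — preferences dip and rise again. Not single-peaked.
Ballot type 2 (peak D at position 4): ranking walks positions 4-3-2-1, expanding outward from the peak — single-peaked.
Ballot type 3: ranking walks positions 4-1-2-3; A is ranked above F even though F lies between A and the peak D on the axis — preferences dip and rise again. Not single-peaked.
Ballot type 1 violates single-peakedness, so the profile is not single-peaked on this axis.

no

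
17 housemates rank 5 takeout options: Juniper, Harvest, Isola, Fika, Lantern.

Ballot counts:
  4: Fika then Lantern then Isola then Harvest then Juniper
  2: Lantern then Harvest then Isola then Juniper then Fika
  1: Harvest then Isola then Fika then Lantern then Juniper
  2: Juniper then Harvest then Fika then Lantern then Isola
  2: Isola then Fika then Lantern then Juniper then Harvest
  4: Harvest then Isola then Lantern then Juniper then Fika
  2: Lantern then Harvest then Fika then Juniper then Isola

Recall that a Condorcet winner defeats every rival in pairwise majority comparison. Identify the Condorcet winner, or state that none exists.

Head-to-head results (17 friends):
Juniper vs Harvest: 4 to 13, Harvest.
Juniper vs Isola: Isola, 13–4.
Juniper vs Fika: Fika wins 9–8.
Juniper vs Lantern: Juniper preferred on 2 ballots; Lantern wins 15–2.
Harvest vs Isola: Harvest is ranked higher on 2+1+2+4+2 = 11 ballots, Isola on 6. Harvest wins 11–6.
Harvest vs Fika: Harvest is ranked higher on 2+1+2+4+2 = 11 ballots, Fika on 6. Harvest wins 11–6.
Harvest vs Lantern: Harvest preferred on 1+2+4 = 7 ballots; Lantern wins 10–7.
Isola vs Fika: Isola is ranked higher on 2+1+2+4 = 9 ballots, Fika on 8. Isola wins 9–8.
Isola–Lantern: Lantern 10–7.
Fika vs Lantern: Fika, 9–8.
Every restaurant loses at least once (Juniper loses to Harvest; Harvest loses to Lantern; Isola loses to Harvest; Fika loses to Harvest; Lantern loses to Fika). The majority relation contains the cycle Harvest > Fika > Lantern > Harvest, so there is no Condorcet winner.

none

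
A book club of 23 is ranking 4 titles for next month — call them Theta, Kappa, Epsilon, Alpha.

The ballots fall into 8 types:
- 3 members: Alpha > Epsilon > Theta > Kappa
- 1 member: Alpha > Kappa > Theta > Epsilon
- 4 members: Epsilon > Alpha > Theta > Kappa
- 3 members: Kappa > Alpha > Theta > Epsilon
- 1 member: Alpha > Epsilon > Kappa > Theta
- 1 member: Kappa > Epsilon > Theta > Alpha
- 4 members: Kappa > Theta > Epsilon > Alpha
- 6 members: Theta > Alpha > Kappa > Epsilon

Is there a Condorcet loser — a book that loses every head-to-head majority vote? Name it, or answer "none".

Epsilon

Pairwise majorities:
Theta vs Kappa: Theta wins 13–10.
Theta vs Epsilon: Theta is ranked higher on 1+3+4+6 = 14 ballots, Epsilon on 9. Theta wins 14–9.
Theta vs Alpha: Theta is ranked higher on 1+4+6 = 11 ballots, Alpha on 12. Alpha wins 12–11.
Kappa vs Epsilon: Kappa, 15–8.
Kappa vs Alpha: 3+1+4 = 8 for Kappa, 15 for Alpha — Alpha by 15–8.
Epsilon–Alpha: Alpha 14–9.
Epsilon is beaten in every head-to-head and is the Condorcet loser.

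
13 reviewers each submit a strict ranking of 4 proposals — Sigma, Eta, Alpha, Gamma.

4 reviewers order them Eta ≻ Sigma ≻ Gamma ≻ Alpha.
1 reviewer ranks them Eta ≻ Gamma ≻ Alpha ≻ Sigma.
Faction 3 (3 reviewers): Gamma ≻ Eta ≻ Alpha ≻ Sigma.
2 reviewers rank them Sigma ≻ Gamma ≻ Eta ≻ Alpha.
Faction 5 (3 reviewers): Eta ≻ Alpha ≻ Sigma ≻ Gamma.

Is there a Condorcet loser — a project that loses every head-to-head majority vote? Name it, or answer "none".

none

Head-to-head results (13 reviewers):
Sigma–Eta: Eta 11–2.
Sigma vs Alpha: Alpha, 7–6.
Sigma vs Gamma: Sigma wins 9–4.
Eta vs Alpha: Eta, 13–0.
Eta vs Gamma: Eta preferred on 4+1+3 = 8 ballots; Eta wins 8–5.
Alpha vs Gamma: Alpha preferred on 3 ballots; Gamma wins 10–3.
No project is winless: Sigma beats Gamma; Eta beats Sigma; Alpha beats Sigma; Gamma beats Alpha. There is no Condorcet loser.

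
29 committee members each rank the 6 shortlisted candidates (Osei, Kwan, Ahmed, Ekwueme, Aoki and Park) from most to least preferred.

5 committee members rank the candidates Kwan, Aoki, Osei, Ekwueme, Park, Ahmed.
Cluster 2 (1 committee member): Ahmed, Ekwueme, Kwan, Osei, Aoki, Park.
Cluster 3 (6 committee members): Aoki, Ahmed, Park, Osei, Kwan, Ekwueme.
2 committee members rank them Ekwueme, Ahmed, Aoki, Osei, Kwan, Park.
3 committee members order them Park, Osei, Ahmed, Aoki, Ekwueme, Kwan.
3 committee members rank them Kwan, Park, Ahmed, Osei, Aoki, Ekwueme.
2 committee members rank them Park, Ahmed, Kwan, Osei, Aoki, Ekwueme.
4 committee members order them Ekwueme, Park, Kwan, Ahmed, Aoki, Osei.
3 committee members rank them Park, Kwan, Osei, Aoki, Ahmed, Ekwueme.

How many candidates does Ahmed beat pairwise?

Ahmed against each rival (29 committee members):
Ahmed vs Osei: Ahmed, 18–11.
Ahmed vs Kwan: 1+6+2+3+2 = 14 for Ahmed, 15 for Kwan — Kwan by 15–14.
Ahmed vs Ekwueme: 1+6+3+3+2+3 = 18 for Ahmed, 11 for Ekwueme — Ahmed by 18–11.
Ahmed vs Aoki: Ahmed, 15–14.
Ahmed vs Park: Park wins 20–9.
Ahmed beats Osei, Ekwueme, Aoki; loses to Kwan, Park — 3 pairwise wins.

3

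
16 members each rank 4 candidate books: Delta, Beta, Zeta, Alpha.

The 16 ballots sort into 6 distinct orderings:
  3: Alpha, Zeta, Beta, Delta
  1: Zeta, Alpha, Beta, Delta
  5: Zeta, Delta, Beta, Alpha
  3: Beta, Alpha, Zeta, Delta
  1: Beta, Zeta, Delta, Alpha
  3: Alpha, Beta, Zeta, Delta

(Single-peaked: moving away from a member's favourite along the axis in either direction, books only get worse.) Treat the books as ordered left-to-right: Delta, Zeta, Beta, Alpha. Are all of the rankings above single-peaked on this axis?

no

Axis positions: Delta=1, Zeta=2, Beta=3, Alpha=4.
Group 1: ranking walks positions 4-2-3-1; Zeta is ranked above Beta even though Beta lies between Zeta and the peak Alpha on the axis — preferences dip and rise again. Not single-peaked.
Group 2: ranking walks positions 2-4-3-1; Alpha is ranked above Beta even though Beta lies between Alpha and the peak Zeta on the axis — preferences dip and rise again. Not single-peaked.
Group 3 (peak Zeta at position 2): ranking walks positions 2-1-3-4, expanding outward from the peak — single-peaked.
Group 4 (peak Beta at position 3): ranking walks positions 3-4-2-1, expanding outward from the peak — single-peaked.
Group 5 (peak Beta at position 3): ranking walks positions 3-2-1-4, expanding outward from the peak — single-peaked.
Group 6 (peak Alpha at position 4): ranking walks positions 4-3-2-1, expanding outward from the peak — single-peaked.
Group 1 violates single-peakedness, so the profile is not single-peaked on this axis.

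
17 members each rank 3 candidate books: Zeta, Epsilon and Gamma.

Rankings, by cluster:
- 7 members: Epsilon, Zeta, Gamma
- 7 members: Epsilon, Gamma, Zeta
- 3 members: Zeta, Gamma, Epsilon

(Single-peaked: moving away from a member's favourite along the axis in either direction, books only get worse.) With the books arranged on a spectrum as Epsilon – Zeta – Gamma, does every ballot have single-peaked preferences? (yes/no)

no

Axis positions: Epsilon=1, Zeta=2, Gamma=3.
Cluster 1 (peak Epsilon at position 1): ranking walks positions 1-2-3, expanding outward from the peak — single-peaked.
Cluster 2: ranking walks positions 1-3-2; Gamma is ranked above Zeta even though Zeta lies between Gamma and the peak Epsilon on the axis — preferences dip and rise again. Not single-peaked.
Cluster 3 (peak Zeta at position 2): ranking walks positions 2-3-1, expanding outward from the peak — single-peaked.
Cluster 2 violates single-peakedness, so the profile is not single-peaked on this axis.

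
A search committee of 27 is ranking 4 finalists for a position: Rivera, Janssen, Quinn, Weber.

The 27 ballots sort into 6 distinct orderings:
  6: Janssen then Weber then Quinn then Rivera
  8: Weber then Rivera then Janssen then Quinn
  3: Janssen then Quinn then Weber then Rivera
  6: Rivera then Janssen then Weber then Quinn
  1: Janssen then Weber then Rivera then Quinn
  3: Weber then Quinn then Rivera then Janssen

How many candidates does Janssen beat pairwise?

2

Janssen against each rival (27 committee members):
Janssen–Rivera: Rivera 17–10.
Janssen vs Quinn: 24 to 3, Janssen.
Janssen vs Weber: Janssen wins 16–11.
Janssen beats Quinn, Weber; loses to Rivera — 2 pairwise wins.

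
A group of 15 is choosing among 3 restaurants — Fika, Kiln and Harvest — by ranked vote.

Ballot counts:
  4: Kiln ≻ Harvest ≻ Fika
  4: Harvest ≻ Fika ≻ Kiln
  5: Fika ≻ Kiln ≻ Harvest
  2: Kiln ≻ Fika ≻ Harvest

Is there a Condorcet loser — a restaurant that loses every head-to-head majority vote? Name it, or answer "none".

none

Head-to-head results (15 friends):
Fika–Kiln: Fika 9–6.
Fika vs Harvest: Harvest, 8–7.
Kiln vs Harvest: Kiln preferred on 4+5+2 = 11 ballots; Kiln wins 11–4.
Each restaurant has at least one pairwise win (Fika beats Kiln; Kiln beats Harvest; Harvest beats Fika) — no Condorcet loser.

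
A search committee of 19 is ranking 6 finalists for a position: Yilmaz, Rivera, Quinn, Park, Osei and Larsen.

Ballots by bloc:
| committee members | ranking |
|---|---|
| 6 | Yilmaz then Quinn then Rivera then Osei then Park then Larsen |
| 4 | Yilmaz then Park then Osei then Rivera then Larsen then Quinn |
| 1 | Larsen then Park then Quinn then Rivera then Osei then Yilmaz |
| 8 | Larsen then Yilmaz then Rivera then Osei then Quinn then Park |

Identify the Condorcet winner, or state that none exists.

Head-to-head results (19 committee members):
Yilmaz vs Rivera: 18 to 1, Yilmaz.
Yilmaz vs Quinn: Yilmaz is ranked higher on 6+4+8 = 18 ballots, Quinn on 1. Yilmaz wins 18–1.
Yilmaz vs Park: Yilmaz is ranked higher on 6+4+8 = 18 ballots, Park on 1. Yilmaz wins 18–1.
Yilmaz vs Osei: Yilmaz is ranked higher on 6+4+8 = 18 ballots, Osei on 1. Yilmaz wins 18–1.
Yilmaz vs Larsen: 10 to 9, Yilmaz.
Rivera vs Quinn: 4+8 = 12 for Rivera, 7 for Quinn — Rivera by 12–7.
Rivera vs Park: Rivera is ranked higher on 6+8 = 14 ballots, Park on 5. Rivera wins 14–5.
Rivera vs Osei: Rivera is ranked higher on 6+1+8 = 15 ballots, Osei on 4. Rivera wins 15–4.
Rivera vs Larsen: Rivera is ranked higher on 6+4 = 10 ballots, Larsen on 9. Rivera wins 10–9.
Quinn vs Park: 14 to 5, Quinn.
Quinn vs Osei: 6+1 = 7 for Quinn, 12 for Osei — Osei by 12–7.
Quinn vs Larsen: 6 to 13, Larsen.
Park vs Osei: 5 to 14, Osei.
Park vs Larsen: 10 to 9, Park.
Osei vs Larsen: 10 to 9, Osei.
Only Yilmaz has no losses; Yilmaz is the Condorcet winner.

Yilmaz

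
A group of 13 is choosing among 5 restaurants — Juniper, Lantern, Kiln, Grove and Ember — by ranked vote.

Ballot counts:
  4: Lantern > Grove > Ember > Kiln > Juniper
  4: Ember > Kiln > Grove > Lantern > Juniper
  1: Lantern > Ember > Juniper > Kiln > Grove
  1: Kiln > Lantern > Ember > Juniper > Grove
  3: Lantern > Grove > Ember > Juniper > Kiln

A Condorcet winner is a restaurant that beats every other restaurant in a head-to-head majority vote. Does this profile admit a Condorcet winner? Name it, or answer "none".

Pairwise majorities:
Juniper vs Lantern: Lantern, 13–0.
Juniper vs Kiln: Kiln wins 9–4.
Juniper vs Grove: Grove wins 11–2.
Juniper–Ember: Ember 13–0.
Lantern–Kiln: Lantern 8–5.
Lantern vs Grove: Lantern, 9–4.
Lantern vs Ember: Lantern, 9–4.
Kiln vs Grove: Grove wins 7–6.
Kiln vs Ember: Ember wins 12–1.
Grove vs Ember: Grove, 7–6.
Lantern beats each of Juniper, Kiln, Grove, Ember — Lantern is the Condorcet winner.

Lantern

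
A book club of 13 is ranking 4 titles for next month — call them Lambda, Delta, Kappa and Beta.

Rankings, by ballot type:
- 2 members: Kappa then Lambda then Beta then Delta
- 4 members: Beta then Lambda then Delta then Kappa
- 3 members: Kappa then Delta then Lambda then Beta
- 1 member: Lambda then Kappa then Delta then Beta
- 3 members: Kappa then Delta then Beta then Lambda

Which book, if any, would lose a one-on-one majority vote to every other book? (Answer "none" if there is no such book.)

Head-to-head results (13 members):
Lambda vs Delta: 7 to 6, Lambda.
Lambda vs Kappa: 5 to 8, Kappa.
Lambda vs Beta: 2+3+1 = 6 for Lambda, 7 for Beta — Beta by 7–6.
Delta vs Kappa: 4 for Delta, 9 for Kappa — Kappa by 9–4.
Delta vs Beta: Delta is ranked higher on 3+1+3 = 7 ballots, Beta on 6. Delta wins 7–6.
Kappa vs Beta: Kappa wins 9–4.
Every book wins at least one matchup (Lambda beats Delta; Delta beats Beta; Kappa beats Lambda; Beta beats Lambda), so there is no Condorcet loser.

none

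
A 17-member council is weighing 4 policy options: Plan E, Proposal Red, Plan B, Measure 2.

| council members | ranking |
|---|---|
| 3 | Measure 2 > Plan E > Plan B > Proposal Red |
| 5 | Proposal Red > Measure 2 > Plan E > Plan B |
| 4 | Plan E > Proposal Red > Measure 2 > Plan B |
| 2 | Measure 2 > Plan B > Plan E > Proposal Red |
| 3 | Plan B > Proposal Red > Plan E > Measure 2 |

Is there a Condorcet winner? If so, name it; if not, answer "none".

Check each pair by majority over 17 ballots:
Plan E vs Proposal Red: 9 to 8, Plan E.
Plan E vs Plan B: Plan E is ranked higher on 3+5+4 = 12 ballots, Plan B on 5. Plan E wins 12–5.
Plan E vs Measure 2: Plan E preferred on 4+3 = 7 ballots; Measure 2 wins 10–7.
Proposal Red vs Plan B: Proposal Red preferred on 5+4 = 9 ballots; Proposal Red wins 9–8.
Proposal Red vs Measure 2: Proposal Red is ranked higher on 5+4+3 = 12 ballots, Measure 2 on 5. Proposal Red wins 12–5.
Plan B vs Measure 2: Plan B is ranked higher on 3 ballots, Measure 2 on 14. Measure 2 wins 14–3.
Each option drops at least one matchup (Plan E loses to Measure 2; Proposal Red loses to Plan E; Plan B loses to Plan E; Measure 2 loses to Proposal Red); the cycle Plan E > Proposal Red > Measure 2 > Plan E rules out a Condorcet winner.

none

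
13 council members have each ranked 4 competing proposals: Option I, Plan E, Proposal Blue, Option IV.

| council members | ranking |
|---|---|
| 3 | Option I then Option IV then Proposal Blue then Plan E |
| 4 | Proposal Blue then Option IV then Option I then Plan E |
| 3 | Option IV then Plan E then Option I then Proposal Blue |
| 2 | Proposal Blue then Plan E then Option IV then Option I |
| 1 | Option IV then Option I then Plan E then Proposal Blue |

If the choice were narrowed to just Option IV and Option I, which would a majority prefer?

Option IV

Ballots ranking Option IV above Option I: 4 + 3 + 2 + 1 = 10.
Ballots ranking Option I above Option IV: 13 − 10 = 3.
Option IV wins the head-to-head 10–3.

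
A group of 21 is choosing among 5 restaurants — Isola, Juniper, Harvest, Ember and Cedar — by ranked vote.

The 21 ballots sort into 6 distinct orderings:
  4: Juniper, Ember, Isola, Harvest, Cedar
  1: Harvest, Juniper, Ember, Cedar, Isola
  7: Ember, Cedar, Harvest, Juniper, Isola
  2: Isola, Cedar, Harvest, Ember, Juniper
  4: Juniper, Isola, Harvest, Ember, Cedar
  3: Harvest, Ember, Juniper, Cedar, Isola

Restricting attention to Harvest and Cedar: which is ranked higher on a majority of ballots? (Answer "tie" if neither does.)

Harvest

Ballots ranking Harvest above Cedar: 4 + 1 + 4 + 3 = 12.
Ballots ranking Cedar above Harvest: 21 − 12 = 9.
Harvest wins the head-to-head 12–9.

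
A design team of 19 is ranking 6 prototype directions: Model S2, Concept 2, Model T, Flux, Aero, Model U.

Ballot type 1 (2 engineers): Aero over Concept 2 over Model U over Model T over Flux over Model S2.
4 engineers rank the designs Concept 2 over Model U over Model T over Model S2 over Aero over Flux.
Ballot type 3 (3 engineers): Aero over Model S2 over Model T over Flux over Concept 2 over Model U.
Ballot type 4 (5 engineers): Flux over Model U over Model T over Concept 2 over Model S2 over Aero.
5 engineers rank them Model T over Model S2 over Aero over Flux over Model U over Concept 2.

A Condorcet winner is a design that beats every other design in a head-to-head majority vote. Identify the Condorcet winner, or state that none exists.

Check each pair by majority over 19 ballots:
Model S2 vs Concept 2: Model S2 preferred on 3+5 = 8 ballots; Concept 2 wins 11–8.
Model S2 vs Model T: 3 to 16, Model T.
Model S2 vs Flux: Model S2 is ranked higher on 4+3+5 = 12 ballots, Flux on 7. Model S2 wins 12–7.
Model S2 vs Aero: 14 to 5, Model S2.
Model S2 vs Model U: 3+5 = 8 for Model S2, 11 for Model U — Model U by 11–8.
Concept 2 vs Model T: Concept 2 preferred on 2+4 = 6 ballots; Model T wins 13–6.
Concept 2 vs Flux: Concept 2 preferred on 2+4 = 6 ballots; Flux wins 13–6.
Concept 2 vs Aero: Concept 2 is ranked higher on 4+5 = 9 ballots, Aero on 10. Aero wins 10–9.
Concept 2 vs Model U: Concept 2 is ranked higher on 2+4+3 = 9 ballots, Model U on 10. Model U wins 10–9.
Model T vs Flux: Model T is ranked higher on 2+4+3+5 = 14 ballots, Flux on 5. Model T wins 14–5.
Model T vs Aero: Model T is ranked higher on 4+5+5 = 14 ballots, Aero on 5. Model T wins 14–5.
Model T vs Model U: Model T is ranked higher on 3+5 = 8 ballots, Model U on 11. Model U wins 11–8.
Flux vs Aero: Flux is ranked higher on 5 ballots, Aero on 14. Aero wins 14–5.
Flux vs Model U: Flux preferred on 3+5+5 = 13 ballots; Flux wins 13–6.
Aero vs Model U: 2+3+5 = 10 for Aero, 9 for Model U — Aero by 10–9.
Each design drops at least one matchup (Model S2 loses to Concept 2; Concept 2 loses to Model T; Model T loses to Model U; Flux loses to Model S2; Aero loses to Model S2; Model U loses to Flux); the cycle Model S2 → Flux → Concept 2 → Model S2 rules out a Condorcet winner.

none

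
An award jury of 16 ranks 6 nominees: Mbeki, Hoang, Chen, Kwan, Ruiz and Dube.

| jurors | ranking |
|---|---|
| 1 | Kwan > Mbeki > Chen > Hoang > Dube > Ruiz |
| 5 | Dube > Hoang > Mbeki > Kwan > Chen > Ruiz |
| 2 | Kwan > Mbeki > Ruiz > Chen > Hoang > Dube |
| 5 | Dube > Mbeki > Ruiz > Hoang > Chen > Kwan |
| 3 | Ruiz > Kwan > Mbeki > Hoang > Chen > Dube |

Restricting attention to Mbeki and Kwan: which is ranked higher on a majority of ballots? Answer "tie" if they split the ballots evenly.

Ballots ranking Mbeki above Kwan: 5 + 5 = 10.
Ballots ranking Kwan above Mbeki: 16 − 10 = 6.
Mbeki wins the head-to-head 10–6.

Mbeki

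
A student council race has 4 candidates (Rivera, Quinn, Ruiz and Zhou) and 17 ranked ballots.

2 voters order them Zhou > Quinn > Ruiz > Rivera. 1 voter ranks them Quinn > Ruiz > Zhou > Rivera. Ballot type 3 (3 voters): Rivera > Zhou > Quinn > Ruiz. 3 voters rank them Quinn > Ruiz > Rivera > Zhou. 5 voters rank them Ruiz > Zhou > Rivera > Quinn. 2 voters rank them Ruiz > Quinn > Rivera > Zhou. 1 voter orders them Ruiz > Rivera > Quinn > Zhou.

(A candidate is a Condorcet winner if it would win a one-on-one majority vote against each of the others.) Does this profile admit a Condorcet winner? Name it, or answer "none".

none

Check each pair by majority over 17 ballots:
Rivera–Quinn: Rivera 9–8.
Rivera vs Ruiz: 3 to 14, Ruiz.
Rivera vs Zhou: Rivera preferred on 3+3+2+1 = 9 ballots; Rivera wins 9–8.
Quinn vs Ruiz: Quinn wins 9–8.
Quinn vs Zhou: Quinn preferred on 1+3+2+1 = 7 ballots; Zhou wins 10–7.
Ruiz–Zhou: Ruiz 12–5.
Each candidate drops at least one matchup (Rivera loses to Ruiz; Quinn loses to Rivera; Ruiz loses to Quinn; Zhou loses to Rivera); the cycle Rivera beats Quinn beats Ruiz beats Rivera rules out a Condorcet winner.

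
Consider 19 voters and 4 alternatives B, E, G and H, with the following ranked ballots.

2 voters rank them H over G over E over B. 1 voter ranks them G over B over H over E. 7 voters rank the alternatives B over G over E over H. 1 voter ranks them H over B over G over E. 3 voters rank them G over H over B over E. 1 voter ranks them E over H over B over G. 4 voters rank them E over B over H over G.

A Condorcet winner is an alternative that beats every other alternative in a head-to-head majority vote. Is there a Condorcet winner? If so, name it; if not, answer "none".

B

Head-to-head results (19 voters):
B vs E: 1+7+1+3 = 12 for B, 7 for E — B by 12–7.
B vs G: B preferred on 7+1+1+4 = 13 ballots; B wins 13–6.
B vs H: B preferred on 1+7+4 = 12 ballots; B wins 12–7.
E vs G: 5 to 14, G.
E vs H: E is ranked higher on 7+1+4 = 12 ballots, H on 7. E wins 12–7.
G vs H: G preferred on 1+7+3 = 11 ballots; G wins 11–8.
B beats each of E, G, H — B is the Condorcet winner.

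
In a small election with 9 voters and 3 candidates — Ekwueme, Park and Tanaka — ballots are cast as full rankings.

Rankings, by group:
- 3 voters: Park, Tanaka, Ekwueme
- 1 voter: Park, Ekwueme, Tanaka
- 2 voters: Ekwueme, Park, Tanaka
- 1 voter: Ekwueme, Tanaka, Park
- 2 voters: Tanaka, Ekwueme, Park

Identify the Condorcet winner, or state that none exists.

Check each pair by majority over 9 ballots:
Ekwueme vs Park: Ekwueme wins 5–4.
Ekwueme vs Tanaka: 1+2+1 = 4 for Ekwueme, 5 for Tanaka — Tanaka by 5–4.
Park vs Tanaka: 3+1+2 = 6 for Park, 3 for Tanaka — Park by 6–3.
No candidate is unbeaten: Ekwueme loses to Tanaka; Park loses to Ekwueme; Tanaka loses to Park. In particular Ekwueme → Park → Tanaka → Ekwueme is a majority cycle — no Condorcet winner exists.

none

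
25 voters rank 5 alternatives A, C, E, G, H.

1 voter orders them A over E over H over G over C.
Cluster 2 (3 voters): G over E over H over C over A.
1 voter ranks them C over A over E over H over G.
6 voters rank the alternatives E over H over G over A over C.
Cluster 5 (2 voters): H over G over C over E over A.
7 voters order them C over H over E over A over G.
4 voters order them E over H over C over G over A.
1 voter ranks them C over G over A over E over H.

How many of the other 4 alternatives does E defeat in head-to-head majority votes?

E against each rival (25 voters):
E vs A: E preferred on 3+6+2+7+4 = 22 ballots; E wins 22–3.
E vs C: E preferred on 1+3+6+4 = 14 ballots; E wins 14–11.
E vs G: E is ranked higher on 1+1+6+7+4 = 19 ballots, G on 6. E wins 19–6.
E vs H: E, 16–9.
E beats A, C, G, H — 4 pairwise wins.

4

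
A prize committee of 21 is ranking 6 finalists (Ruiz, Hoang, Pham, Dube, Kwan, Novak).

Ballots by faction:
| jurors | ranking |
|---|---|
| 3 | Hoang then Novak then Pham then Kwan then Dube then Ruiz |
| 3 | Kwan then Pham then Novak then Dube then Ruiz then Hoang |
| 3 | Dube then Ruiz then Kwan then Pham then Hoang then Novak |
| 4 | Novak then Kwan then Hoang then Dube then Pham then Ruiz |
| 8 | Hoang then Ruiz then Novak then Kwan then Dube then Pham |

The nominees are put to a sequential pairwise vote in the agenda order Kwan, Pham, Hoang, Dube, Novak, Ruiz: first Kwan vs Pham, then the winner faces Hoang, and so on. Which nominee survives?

Hoang

Round 1: Kwan vs Pham — 18–3, Kwan advances.
Round 2: Kwan vs Hoang — 10–11, Hoang advances.
Round 3: Hoang vs Dube — 15–6, Hoang advances.
Round 4: Hoang vs Novak — 14–7, Hoang advances.
Round 5: Hoang vs Ruiz — 15–6, Hoang advances.
The agenda winner is Hoang.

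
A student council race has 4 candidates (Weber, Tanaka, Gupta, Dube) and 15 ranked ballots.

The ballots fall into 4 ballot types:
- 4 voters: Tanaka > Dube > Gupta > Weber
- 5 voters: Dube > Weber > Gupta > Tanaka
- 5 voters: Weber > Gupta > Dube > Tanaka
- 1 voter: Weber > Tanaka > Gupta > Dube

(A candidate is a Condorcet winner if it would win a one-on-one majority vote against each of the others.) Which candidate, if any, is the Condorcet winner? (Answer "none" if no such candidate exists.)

Check each pair by majority over 15 ballots:
Weber–Tanaka: Weber 11–4.
Weber vs Gupta: Weber wins 11–4.
Weber–Dube: Dube 9–6.
Tanaka vs Gupta: Gupta, 10–5.
Tanaka–Dube: Dube 10–5.
Gupta vs Dube: Dube wins 9–6.
Dube defeats every rival head-to-head and is the Condorcet winner.

Dube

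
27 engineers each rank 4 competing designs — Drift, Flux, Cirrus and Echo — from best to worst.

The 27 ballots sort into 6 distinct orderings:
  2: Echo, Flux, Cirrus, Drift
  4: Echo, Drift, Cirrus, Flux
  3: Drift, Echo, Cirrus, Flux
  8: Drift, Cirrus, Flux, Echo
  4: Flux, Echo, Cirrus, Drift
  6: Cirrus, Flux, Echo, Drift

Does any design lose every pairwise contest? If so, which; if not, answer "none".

Head-to-head results (27 engineers):
Drift vs Flux: Drift wins 15–12.
Drift vs Cirrus: 15 to 12, Drift.
Drift–Echo: Echo 16–11.
Flux vs Cirrus: Flux is ranked higher on 2+4 = 6 ballots, Cirrus on 21. Cirrus wins 21–6.
Flux vs Echo: 8+4+6 = 18 for Flux, 9 for Echo — Flux by 18–9.
Cirrus vs Echo: Cirrus wins 14–13.
Every design wins at least one matchup (Drift beats Flux; Flux beats Echo; Cirrus beats Flux; Echo beats Drift), so there is no Condorcet loser.

none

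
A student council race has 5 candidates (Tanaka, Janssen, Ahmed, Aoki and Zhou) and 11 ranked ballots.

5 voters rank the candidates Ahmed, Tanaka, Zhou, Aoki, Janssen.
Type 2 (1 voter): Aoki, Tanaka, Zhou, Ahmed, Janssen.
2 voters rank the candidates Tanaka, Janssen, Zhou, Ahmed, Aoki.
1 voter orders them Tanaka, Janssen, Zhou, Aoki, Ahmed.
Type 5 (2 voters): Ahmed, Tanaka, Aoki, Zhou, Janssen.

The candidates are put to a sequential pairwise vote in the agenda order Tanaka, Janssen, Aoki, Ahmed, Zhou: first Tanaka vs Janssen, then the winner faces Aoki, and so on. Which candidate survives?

Ahmed

Round 1: Tanaka vs Janssen — 11–0, Tanaka advances.
Round 2: Tanaka vs Aoki — 10–1, Tanaka advances.
Round 3: Tanaka vs Ahmed — 4–7, Ahmed advances.
Round 4: Ahmed vs Zhou — 7–4, Ahmed advances.
The agenda winner is Ahmed.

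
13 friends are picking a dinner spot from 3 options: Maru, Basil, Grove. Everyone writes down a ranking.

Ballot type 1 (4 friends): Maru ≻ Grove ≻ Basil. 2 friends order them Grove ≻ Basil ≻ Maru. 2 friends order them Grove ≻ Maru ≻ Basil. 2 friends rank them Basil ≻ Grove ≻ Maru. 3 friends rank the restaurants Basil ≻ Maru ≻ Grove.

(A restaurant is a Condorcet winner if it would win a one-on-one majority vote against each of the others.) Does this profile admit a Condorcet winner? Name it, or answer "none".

none

Head-to-head results (13 friends):
Maru vs Basil: Basil, 7–6.
Maru–Grove: Maru 7–6.
Basil vs Grove: Grove wins 8–5.
No restaurant is unbeaten: Maru loses to Basil; Basil loses to Grove; Grove loses to Maru. In particular Maru → Grove → Basil → Maru is a majority cycle — no Condorcet winner exists.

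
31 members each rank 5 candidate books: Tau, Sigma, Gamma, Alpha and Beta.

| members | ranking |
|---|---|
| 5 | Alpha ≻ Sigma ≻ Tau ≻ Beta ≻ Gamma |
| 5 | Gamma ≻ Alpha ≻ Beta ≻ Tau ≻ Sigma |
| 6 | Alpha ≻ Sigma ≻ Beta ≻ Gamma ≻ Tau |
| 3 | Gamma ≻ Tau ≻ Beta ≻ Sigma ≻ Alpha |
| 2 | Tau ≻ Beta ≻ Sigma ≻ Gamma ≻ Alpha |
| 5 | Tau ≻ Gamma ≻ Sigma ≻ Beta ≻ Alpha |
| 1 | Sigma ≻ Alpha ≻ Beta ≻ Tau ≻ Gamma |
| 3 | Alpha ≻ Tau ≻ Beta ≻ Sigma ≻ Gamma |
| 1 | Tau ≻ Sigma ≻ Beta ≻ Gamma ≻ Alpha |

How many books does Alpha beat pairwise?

Alpha against each rival (31 members):
Alpha–Tau: Alpha 20–11.
Alpha vs Sigma: 19 to 12, Alpha.
Alpha vs Gamma: Gamma, 16–15.
Alpha vs Beta: 20 to 11, Alpha.
Alpha beats Tau, Sigma, Beta; loses to Gamma — 3 pairwise wins.

3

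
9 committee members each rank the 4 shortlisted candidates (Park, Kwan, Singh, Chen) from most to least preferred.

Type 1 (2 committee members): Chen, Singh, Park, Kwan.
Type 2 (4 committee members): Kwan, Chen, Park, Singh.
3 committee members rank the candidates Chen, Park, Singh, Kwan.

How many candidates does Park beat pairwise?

Park against each rival (9 committee members):
Park vs Kwan: Park preferred on 2+3 = 5 ballots; Park wins 5–4.
Park vs Singh: Park wins 7–2.
Park–Chen: Chen 9–0.
Park beats Kwan, Singh; loses to Chen — 2 pairwise wins.

2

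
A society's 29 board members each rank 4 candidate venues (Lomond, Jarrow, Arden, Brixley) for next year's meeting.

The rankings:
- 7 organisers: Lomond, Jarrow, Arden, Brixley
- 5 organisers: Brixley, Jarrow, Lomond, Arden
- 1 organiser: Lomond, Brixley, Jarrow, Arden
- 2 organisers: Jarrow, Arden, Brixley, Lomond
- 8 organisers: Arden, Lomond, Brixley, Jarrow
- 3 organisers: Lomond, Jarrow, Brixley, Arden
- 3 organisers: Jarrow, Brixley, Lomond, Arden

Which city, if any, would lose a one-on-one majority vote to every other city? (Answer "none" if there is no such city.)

Brixley

Head-to-head results (29 organisers):
Lomond vs Jarrow: 19 to 10, Lomond.
Lomond–Arden: Lomond 19–10.
Lomond vs Brixley: 19 to 10, Lomond.
Jarrow vs Arden: 7+5+1+2+3+3 = 21 for Jarrow, 8 for Arden — Jarrow by 21–8.
Jarrow vs Brixley: 15 to 14, Jarrow.
Arden vs Brixley: 7+2+8 = 17 for Arden, 12 for Brixley — Arden by 17–12.
Brixley loses to every other city — it is the Condorcet loser.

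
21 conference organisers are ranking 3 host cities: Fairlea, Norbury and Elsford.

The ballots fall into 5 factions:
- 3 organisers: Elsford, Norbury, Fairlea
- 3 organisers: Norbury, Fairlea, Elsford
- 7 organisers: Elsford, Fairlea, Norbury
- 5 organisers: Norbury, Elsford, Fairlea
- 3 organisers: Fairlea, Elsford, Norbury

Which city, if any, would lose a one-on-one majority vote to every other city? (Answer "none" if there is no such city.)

Pairwise majorities:
Fairlea vs Norbury: Fairlea is ranked higher on 7+3 = 10 ballots, Norbury on 11. Norbury wins 11–10.
Fairlea vs Elsford: Fairlea is ranked higher on 3+3 = 6 ballots, Elsford on 15. Elsford wins 15–6.
Norbury vs Elsford: Norbury is ranked higher on 3+5 = 8 ballots, Elsford on 13. Elsford wins 13–8.
Only Fairlea has no wins; Fairlea is the Condorcet loser.

Fairlea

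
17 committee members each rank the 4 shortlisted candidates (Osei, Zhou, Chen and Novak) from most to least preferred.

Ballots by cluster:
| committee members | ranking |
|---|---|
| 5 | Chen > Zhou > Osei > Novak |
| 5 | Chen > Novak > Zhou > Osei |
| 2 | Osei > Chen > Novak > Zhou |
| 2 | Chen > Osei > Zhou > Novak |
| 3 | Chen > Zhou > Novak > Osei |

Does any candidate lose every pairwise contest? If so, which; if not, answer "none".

Pairwise majorities:
Osei–Zhou: Zhou 13–4.
Osei vs Chen: Chen, 15–2.
Osei–Novak: Osei 9–8.
Zhou vs Chen: Chen, 17–0.
Zhou vs Novak: Zhou is ranked higher on 5+2+3 = 10 ballots, Novak on 7. Zhou wins 10–7.
Chen vs Novak: Chen preferred on 5+5+2+2+3 = 17 ballots; Chen wins 17–0.
Novak is beaten in every head-to-head and is the Condorcet loser.

Novak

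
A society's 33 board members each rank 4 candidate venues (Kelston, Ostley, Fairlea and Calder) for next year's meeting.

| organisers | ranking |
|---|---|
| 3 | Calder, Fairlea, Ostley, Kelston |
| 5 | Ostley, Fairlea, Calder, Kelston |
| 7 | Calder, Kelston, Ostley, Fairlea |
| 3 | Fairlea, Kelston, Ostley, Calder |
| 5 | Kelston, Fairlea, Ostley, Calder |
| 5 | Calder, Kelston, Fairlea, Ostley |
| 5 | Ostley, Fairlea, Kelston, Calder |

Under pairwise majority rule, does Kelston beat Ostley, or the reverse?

Kelston

Ballots ranking Kelston above Ostley: 7 + 3 + 5 + 5 = 20.
Ballots ranking Ostley above Kelston: 33 − 20 = 13.
Kelston wins the head-to-head 20–13.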